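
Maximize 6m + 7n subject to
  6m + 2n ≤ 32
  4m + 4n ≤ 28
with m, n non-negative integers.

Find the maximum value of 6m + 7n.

49

(m,n)=(0,7): 6·0+2·7=14≤32, 4·0+4·7=28≤28, objective 49.
(m,n)=(1,6): 6·1+2·6=18≤32, 4·1+4·6=28≤28, objective 48.
(m,n)=(0,6): 6·0+2·6=12≤32, 4·0+4·6=24≤28, objective 42.
The best lattice point is (0,7), giving 49.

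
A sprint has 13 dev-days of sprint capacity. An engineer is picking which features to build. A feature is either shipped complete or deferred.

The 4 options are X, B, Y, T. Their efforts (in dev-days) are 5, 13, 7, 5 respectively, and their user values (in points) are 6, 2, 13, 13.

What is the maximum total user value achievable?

X + T: effort 5 + 5 = 10 ≤ 13, user value 6 + 13 = 19.
Y + T: effort 7 + 5 = 12 ≤ 13, user value 13 + 13 = 26.
X + Y: effort 5 + 7 = 12 ≤ 13, user value 6 + 13 = 19.
Best is Y and T with total user value 26.

26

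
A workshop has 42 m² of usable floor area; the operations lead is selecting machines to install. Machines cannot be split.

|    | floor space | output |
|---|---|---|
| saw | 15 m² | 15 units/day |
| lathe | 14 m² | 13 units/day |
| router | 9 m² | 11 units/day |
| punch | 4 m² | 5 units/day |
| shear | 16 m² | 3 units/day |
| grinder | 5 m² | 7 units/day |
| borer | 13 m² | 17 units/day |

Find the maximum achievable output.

50

This is a 0-1 knapsack instance.
Allowing fractional choices, the relaxed optimum would be about 51.0, but machines are indivisible.
saw + router + punch + borer: floor space 15 + 9 + 4 + 13 = 41 ≤ 42, output 15 + 11 + 5 + 17 = 48.
lathe + router + grinder + borer: floor space 14 + 9 + 5 + 13 = 41 ≤ 42, output 13 + 11 + 7 + 17 = 48.
saw + router + grinder + borer: floor space 15 + 9 + 5 + 13 = 42 ≤ 42, output 15 + 11 + 7 + 17 = 50.
Best is saw, router, grinder, and borer with total output 50.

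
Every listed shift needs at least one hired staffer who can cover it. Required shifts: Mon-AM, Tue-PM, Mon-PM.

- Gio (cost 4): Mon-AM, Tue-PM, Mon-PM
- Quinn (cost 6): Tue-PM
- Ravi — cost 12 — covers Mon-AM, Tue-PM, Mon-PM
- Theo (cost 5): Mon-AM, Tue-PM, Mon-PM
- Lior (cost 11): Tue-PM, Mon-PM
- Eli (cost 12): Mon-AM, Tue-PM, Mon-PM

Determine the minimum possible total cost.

Gio alone covers Mon-AM, Tue-PM, Mon-PM — every shift.
Total cost: 4.
No cover costs less than 4.

4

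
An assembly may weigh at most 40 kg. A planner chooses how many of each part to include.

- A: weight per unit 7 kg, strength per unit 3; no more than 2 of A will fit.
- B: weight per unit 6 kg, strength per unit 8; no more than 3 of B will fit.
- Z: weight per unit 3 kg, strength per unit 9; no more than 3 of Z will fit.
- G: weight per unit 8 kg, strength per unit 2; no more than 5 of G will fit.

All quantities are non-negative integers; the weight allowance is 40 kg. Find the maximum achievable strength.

54

Z has the best ratio (9/3); taking only Z gives at most 3×9 = 27 (stopped by the supply cap of 3).
Mixing does better — 1×A, 3×B, and 3×Z: weight 34 ≤ 40, strength 1·3 + 3·8 + 3·9 = 54.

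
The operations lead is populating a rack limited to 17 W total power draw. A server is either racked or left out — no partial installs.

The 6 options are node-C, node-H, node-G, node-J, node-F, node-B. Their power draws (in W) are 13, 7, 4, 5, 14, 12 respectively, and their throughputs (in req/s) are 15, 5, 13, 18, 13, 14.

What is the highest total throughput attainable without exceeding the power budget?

This is a 0-1 knapsack instance.
Allowing fractional choices, the relaxed optimum would be about 40.3, but servers are indivisible.
node-H + node-G + node-J: power draw 7 + 4 + 5 = 16 ≤ 17, throughput 5 + 13 + 18 = 36.
node-G + node-J: power draw 4 + 5 = 9 ≤ 17, throughput 13 + 18 = 31.
node-J + node-B: power draw 5 + 12 = 17 ≤ 17, throughput 18 + 14 = 32.
Best is node-H, node-G, and node-J with total throughput 36.

36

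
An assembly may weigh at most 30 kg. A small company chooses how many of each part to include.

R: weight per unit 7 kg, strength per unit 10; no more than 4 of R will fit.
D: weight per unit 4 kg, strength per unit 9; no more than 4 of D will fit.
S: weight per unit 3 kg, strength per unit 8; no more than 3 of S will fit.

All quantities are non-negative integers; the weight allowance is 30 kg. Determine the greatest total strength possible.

62

S has the best ratio (8/3); taking only S gives at most 3×8 = 24 (stopped by the supply cap of 3).
Mixing does better — 1×R, 4×D, and 2×S: weight 29 ≤ 30, strength 1·10 + 4·9 + 2·8 = 62.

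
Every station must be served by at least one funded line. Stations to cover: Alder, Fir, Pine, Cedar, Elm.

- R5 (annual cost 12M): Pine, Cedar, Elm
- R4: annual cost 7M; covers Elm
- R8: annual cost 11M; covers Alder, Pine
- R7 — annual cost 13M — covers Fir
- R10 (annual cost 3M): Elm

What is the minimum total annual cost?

This is a weighted set-cover instance.
Choose R5, R8, and R7: together they cover Alder, Fir, Pine, Cedar, Elm — every station.
Total annual cost: 12 + 11 + 13 = 36.

36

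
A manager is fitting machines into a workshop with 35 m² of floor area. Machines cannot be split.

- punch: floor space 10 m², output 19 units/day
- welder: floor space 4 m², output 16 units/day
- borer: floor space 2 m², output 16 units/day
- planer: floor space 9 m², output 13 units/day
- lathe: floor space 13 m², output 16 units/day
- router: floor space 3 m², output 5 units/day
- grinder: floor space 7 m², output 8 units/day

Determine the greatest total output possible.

Allowing fractional choices, the relaxed optimum would be about 77.6, but machines are indivisible.
punch + welder + borer + planer + grinder: floor space 10 + 4 + 2 + 9 + 7 = 32 ≤ 35, output 19 + 16 + 16 + 13 + 8 = 72.
punch + welder + borer + lathe + router: floor space 10 + 4 + 2 + 13 + 3 = 32 ≤ 35, output 19 + 16 + 16 + 16 + 5 = 72.
punch + welder + borer + planer + router + grinder: floor space 10 + 4 + 2 + 9 + 3 + 7 = 35 ≤ 35, output 19 + 16 + 16 + 13 + 5 + 8 = 77.
Best is punch, welder, borer, planer, router, and grinder with total output 77.

77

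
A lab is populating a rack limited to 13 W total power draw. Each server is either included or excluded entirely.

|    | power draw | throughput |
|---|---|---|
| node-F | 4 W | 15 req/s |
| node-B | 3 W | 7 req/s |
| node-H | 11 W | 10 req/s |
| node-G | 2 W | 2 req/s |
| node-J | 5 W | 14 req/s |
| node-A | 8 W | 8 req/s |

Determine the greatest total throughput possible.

This is an integer program with binary decision variables.
node-F + node-B + node-J: power draw 4 + 3 + 5 = 12 ≤ 13, throughput 15 + 7 + 14 = 36.
node-F + node-G + node-J: power draw 4 + 2 + 5 = 11 ≤ 13, throughput 15 + 2 + 14 = 31.
Best is node-F, node-B, and node-J with total throughput 36.

36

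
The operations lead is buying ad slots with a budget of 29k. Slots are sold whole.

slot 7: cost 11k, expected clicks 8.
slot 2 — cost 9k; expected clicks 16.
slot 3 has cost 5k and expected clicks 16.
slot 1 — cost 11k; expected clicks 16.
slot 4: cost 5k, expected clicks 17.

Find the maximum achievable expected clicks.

This is a 0-1 knapsack instance.
Allowing fractional choices, the relaxed optimum would be about 63.5, but ad slots are indivisible.
slot 3 + slot 1 + slot 4: cost 5 + 11 + 5 = 21 ≤ 29, expected clicks 16 + 16 + 17 = 49.
slot 2 + slot 3 + slot 4: cost 9 + 5 + 5 = 19 ≤ 29, expected clicks 16 + 16 + 17 = 49.
The maximum expected clicks is 49; one optimal choice is slot 2, slot 3, and slot 4.

49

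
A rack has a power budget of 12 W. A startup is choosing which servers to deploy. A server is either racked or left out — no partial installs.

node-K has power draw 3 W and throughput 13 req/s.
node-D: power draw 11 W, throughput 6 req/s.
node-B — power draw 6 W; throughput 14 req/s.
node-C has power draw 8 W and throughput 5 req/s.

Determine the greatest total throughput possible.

27

This is an integer program with binary decision variables.
Allowing fractional choices, the relaxed optimum would be about 28.9, but servers are indivisible.
node-K + node-B: power draw 3 + 6 = 9 ≤ 12, throughput 13 + 14 = 27.
node-K + node-C: power draw 3 + 8 = 11 ≤ 12, throughput 13 + 5 = 18.
Best is node-K and node-B with total throughput 27.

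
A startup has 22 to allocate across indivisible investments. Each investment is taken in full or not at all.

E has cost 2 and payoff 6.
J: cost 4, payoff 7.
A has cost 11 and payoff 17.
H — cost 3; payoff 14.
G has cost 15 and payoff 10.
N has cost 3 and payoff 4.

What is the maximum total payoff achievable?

44

Take E, J, A, and H: cost 2 + 4 + 11 + 3 = 20 ≤ 22, payoff 6 + 7 + 17 + 14 = 44.
No other feasible combination does better.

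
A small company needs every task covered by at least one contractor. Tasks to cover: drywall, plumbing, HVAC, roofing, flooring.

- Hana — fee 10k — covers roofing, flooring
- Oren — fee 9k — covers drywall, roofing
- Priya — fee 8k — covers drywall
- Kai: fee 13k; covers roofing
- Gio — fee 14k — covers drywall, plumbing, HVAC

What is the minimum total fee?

24

This is an integer covering problem.
The greedy cost-per-new-task heuristic would pick Oren, Gio, and Hana for 33, but a cheaper cover exists.
Choose Hana and Gio: together they cover drywall, plumbing, HVAC, roofing, flooring — every task.
Total fee: 10 + 14 = 24.
No cover costs less than 24.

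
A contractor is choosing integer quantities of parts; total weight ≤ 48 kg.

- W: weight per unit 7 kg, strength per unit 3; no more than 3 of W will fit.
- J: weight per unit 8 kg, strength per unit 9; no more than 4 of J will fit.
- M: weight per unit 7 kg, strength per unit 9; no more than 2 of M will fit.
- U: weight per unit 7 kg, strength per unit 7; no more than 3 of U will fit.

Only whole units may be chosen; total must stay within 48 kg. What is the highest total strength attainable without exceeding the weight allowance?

This is a bounded integer knapsack.
Take 4×J and 2×M: weight 46 ≤ 48, strength 4·9 + 2·9 = 54.
M has the best ratio (9/7) and is taken to its limit of 2; remaining capacity is filled optimally with the others.

54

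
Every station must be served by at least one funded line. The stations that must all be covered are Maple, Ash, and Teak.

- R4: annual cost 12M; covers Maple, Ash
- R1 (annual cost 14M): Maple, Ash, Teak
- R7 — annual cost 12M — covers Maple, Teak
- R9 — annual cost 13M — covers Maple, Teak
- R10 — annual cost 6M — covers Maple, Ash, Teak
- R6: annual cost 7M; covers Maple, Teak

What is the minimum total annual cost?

R10 alone covers Maple, Ash, Teak — every station.
Total annual cost: 6.
No cover costs less than 6.

6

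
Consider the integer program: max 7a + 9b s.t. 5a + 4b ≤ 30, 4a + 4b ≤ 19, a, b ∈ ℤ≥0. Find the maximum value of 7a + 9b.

Relaxing integrality, the LP optimum is 42.75 at (a,b) = (0, 4.75), which is not an integer point.
(a,b)=(0,4): 5·0+4·4=16≤30, 4·0+4·4=16≤19, objective 36.
(a,b)=(1,3): 5·1+4·3=17≤30, 4·1+4·3=16≤19, objective 34.
The best lattice point is (0,4), giving 36.

36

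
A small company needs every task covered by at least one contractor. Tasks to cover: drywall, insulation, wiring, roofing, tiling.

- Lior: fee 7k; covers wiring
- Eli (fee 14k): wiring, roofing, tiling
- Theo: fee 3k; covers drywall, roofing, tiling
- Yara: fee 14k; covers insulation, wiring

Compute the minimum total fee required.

The greedy cost-per-new-task heuristic would pick Theo, Lior, and Yara for 24, but a cheaper cover exists.
Choose Theo and Yara: together they cover drywall, insulation, wiring, roofing, tiling — every task.
Total fee: 3 + 14 = 17.
No cover costs less than 17.

17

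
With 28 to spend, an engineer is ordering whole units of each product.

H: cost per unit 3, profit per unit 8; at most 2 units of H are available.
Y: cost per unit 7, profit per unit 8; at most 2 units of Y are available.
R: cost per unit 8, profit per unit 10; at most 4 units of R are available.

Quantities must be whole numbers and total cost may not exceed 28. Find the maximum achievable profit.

2×H, 2×Y, and 1×R: cost 28 ≤ 28, profit 2·8 + 2·8 + 1·10 = 42.
1×H and 3×R: cost 27 ≤ 28, profit 1·8 + 3·10 = 38.
Best is 42.

42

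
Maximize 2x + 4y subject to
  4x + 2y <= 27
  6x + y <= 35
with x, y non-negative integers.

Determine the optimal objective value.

(x,y)=(0,13): 4·0+2·13=26≤27, 6·0+1·13=13≤35, objective 52.
(x,y)=(0,12): 4·0+2·12=24≤27, 6·0+1·12=12≤35, objective 48.
The best lattice point is (0,13), giving 52.

52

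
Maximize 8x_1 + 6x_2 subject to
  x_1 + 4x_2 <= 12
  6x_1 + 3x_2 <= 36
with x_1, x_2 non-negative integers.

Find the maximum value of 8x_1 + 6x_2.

Relaxing integrality, the LP optimum is 51.43 at (x_1,x_2) = (5.14, 1.71), which is not an integer point.
(x_1,x_2)=(6,0): 1·6+4·0=6≤12, 6·6+3·0=36≤36, objective 48.
(x_1,x_2)=(5,1): 1·5+4·1=9≤12, 6·5+3·1=33≤36, objective 46.
(x_1,x_2)=(4,2): 1·4+4·2=12≤12, 6·4+3·2=30≤36, objective 44.
The best lattice point is (6,0), giving 48.

48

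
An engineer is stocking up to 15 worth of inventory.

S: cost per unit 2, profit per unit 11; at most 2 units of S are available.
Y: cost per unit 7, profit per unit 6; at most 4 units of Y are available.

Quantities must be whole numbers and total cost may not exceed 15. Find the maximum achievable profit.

28

This is a bounded integer knapsack.
Take 2×S and 1×Y: cost 11 ≤ 15, profit 2·11 + 1·6 = 28.
S has the best ratio (11/2) and is taken to its limit of 2; remaining capacity is filled optimally with the others.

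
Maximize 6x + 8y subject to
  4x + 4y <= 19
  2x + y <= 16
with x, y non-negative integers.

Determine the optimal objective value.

32

(x,y)=(0,4) is feasible, giving 32.
(x,y)=(1,3) is feasible, giving 30.
The best lattice point is (0,4), giving 32.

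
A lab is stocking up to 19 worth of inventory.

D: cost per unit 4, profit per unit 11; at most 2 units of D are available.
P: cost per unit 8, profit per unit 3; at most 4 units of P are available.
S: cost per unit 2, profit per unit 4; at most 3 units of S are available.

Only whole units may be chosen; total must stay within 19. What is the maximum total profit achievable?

34

This is a bounded integer knapsack.
D has the best ratio (11/4); taking only D gives at most 2×11 = 22 (stopped by the supply cap of 2).
Mixing does better — 2×D and 3×S: cost 14 ≤ 19, profit 2·11 + 3·4 = 34.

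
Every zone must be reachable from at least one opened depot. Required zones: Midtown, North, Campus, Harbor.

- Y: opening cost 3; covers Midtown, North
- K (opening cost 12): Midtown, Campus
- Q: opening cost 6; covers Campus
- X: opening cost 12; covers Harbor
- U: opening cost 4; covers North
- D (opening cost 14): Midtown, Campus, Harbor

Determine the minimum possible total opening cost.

The greedy cost-per-new-zone heuristic would pick Y, Q, and X for 21, but a cheaper cover exists.
Choose Y and D: together they cover Midtown, North, Campus, Harbor — every zone.
Total opening cost: 3 + 14 = 17.
No cover costs less than 17.

17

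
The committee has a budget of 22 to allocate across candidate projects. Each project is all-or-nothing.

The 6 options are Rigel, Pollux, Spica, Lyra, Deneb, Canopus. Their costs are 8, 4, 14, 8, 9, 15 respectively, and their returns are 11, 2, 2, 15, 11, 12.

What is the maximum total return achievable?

28

Allowing fractional choices, the relaxed optimum would be about 33.3, but projects are indivisible.
Rigel + Pollux + Lyra: cost 8 + 4 + 8 = 20 ≤ 22, return 11 + 2 + 15 = 28.
Pollux + Lyra + Deneb: cost 4 + 8 + 9 = 21 ≤ 22, return 2 + 15 + 11 = 28.
The maximum return is 28; one optimal choice is Rigel, Pollux, and Lyra.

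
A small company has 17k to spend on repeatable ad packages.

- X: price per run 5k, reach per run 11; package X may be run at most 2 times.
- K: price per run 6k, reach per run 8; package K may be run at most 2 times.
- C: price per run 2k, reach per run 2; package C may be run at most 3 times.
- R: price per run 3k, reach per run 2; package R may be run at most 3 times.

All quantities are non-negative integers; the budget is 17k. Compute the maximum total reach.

30

This is a bounded integer knapsack.
2×X and 1×K: price 16 ≤ 17, reach 2·11 + 1·8 = 30.
2×X, 2×C, and 1×R: price 17 ≤ 17, reach 2·11 + 2·2 + 1·2 = 28.
Best is 30.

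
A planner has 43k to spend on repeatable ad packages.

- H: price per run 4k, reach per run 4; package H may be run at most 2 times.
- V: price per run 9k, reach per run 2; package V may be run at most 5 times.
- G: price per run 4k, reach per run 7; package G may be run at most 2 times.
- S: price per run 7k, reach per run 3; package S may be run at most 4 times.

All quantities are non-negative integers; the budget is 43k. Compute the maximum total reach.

This is a bounded integer knapsack.
Take 2×H, 2×G, and 3×S: price 37 ≤ 43, reach 2·4 + 2·7 + 3·3 = 31.
G has the best ratio (7/4) and is taken to its limit of 2; remaining capacity is filled optimally with the others.

31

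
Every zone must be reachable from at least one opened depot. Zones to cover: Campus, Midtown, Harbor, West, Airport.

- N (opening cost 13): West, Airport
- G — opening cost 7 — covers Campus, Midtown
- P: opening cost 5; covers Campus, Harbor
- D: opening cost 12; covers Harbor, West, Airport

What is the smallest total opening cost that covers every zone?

19

Choose G and D: together they cover Campus, Midtown, Harbor, West, Airport — every zone.
Total opening cost: 7 + 12 = 19.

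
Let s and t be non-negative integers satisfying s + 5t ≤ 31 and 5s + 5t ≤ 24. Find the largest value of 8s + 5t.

(s,t)=(4,0): 1·4+5·0=4≤31, 5·4+5·0=20≤24, objective 32.
(s,t)=(3,1): 1·3+5·1=8≤31, 5·3+5·1=20≤24, objective 29.
(s,t)=(3,0): 1·3+5·0=3≤31, 5·3+5·0=15≤24, objective 24.
No feasible integer point exceeds 32.

32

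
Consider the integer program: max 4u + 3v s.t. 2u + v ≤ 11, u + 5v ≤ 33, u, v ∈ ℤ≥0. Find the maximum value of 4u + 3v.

(u,v)=(3,5) is feasible, giving 27.
(u,v)=(2,6) is feasible, giving 26.
(u,v)=(3,4) is feasible, giving 24.
(u,v)=(2,5) is feasible, giving 23.
No feasible integer point exceeds 27.

27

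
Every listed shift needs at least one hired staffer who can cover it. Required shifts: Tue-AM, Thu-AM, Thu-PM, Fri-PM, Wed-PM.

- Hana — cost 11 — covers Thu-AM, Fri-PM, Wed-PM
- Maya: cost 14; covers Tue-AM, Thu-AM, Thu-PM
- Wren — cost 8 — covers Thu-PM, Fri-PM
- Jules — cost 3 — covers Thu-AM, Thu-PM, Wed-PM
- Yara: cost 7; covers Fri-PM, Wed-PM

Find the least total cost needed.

The greedy cost-per-new-shift heuristic would pick Jules, Yara, and Maya for 24, but a cheaper cover exists.
Choose Maya and Yara: together they cover Tue-AM, Thu-AM, Thu-PM, Fri-PM, Wed-PM — every shift.
Total cost: 14 + 7 = 21.
No cover costs less than 21.

21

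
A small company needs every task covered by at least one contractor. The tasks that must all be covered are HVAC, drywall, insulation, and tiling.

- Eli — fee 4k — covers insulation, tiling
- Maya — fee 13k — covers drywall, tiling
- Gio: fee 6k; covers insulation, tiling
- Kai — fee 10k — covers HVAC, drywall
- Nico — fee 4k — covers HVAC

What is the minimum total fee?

Choose Eli and Kai: together they cover HVAC, drywall, insulation, tiling — every task.
Total fee: 4 + 10 = 14.

14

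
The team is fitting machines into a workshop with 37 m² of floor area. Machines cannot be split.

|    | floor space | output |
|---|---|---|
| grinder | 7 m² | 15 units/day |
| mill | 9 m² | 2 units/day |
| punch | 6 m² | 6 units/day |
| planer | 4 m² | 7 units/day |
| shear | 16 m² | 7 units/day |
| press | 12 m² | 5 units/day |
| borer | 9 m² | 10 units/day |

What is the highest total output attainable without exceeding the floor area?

40

Allowing fractional choices, the relaxed optimum would be about 42.8, but machines are indivisible.
grinder + planer + shear + borer: floor space 7 + 4 + 16 + 9 = 36 ≤ 37, output 15 + 7 + 7 + 10 = 39.
grinder + mill + punch + planer + borer: floor space 7 + 9 + 6 + 4 + 9 = 35 ≤ 37, output 15 + 2 + 6 + 7 + 10 = 40.
Best is grinder, mill, punch, planer, and borer with total output 40.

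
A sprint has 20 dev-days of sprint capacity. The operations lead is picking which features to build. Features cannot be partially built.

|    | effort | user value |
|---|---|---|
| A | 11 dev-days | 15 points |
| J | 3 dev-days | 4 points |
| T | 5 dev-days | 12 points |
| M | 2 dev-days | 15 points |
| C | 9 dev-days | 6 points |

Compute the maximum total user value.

42

J + T + M + C: effort 3 + 5 + 2 + 9 = 19 ≤ 20, user value 4 + 12 + 15 + 6 = 37.
A + T + M: effort 11 + 5 + 2 = 18 ≤ 20, user value 15 + 12 + 15 = 42.
A + J + M: effort 11 + 3 + 2 = 16 ≤ 20, user value 15 + 4 + 15 = 34.
Best is A, T, and M with total user value 42.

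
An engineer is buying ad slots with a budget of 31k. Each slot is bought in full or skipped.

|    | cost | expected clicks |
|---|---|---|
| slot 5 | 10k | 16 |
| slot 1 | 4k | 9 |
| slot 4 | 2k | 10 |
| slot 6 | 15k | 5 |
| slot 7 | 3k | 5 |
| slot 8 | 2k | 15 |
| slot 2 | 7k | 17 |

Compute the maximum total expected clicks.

Allowing fractional choices, the relaxed optimum would be about 73.0, but ad slots are indivisible.
slot 5 + slot 4 + slot 7 + slot 8 + slot 2: cost 10 + 2 + 3 + 2 + 7 = 24 ≤ 31, expected clicks 16 + 10 + 5 + 15 + 17 = 63.
slot 5 + slot 1 + slot 4 + slot 8 + slot 2: cost 10 + 4 + 2 + 2 + 7 = 25 ≤ 31, expected clicks 16 + 9 + 10 + 15 + 17 = 67.
slot 5 + slot 1 + slot 4 + slot 7 + slot 8 + slot 2: cost 10 + 4 + 2 + 3 + 2 + 7 = 28 ≤ 31, expected clicks 16 + 9 + 10 + 5 + 15 + 17 = 72.
Best is slot 5, slot 1, slot 4, slot 7, slot 8, and slot 2 with total expected clicks 72.

72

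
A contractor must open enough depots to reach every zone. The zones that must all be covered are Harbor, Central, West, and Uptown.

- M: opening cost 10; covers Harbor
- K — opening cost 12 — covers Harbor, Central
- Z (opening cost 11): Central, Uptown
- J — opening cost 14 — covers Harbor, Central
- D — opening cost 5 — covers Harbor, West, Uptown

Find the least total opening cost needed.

Choose Z and D: together they cover Harbor, Central, West, Uptown — every zone.
Total opening cost: 11 + 5 = 16.
No cover costs less than 16.

16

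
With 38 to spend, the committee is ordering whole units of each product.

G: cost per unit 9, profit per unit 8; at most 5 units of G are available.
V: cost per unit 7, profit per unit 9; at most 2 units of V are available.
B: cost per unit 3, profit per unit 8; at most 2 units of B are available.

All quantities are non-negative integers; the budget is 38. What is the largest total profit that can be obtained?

B has the best ratio (8/3); taking only B gives at most 2×8 = 16 (stopped by the supply cap of 2).
Mixing does better — 2×G, 2×V, and 2×B: cost 38 ≤ 38, profit 2·8 + 2·9 + 2·8 = 50.

50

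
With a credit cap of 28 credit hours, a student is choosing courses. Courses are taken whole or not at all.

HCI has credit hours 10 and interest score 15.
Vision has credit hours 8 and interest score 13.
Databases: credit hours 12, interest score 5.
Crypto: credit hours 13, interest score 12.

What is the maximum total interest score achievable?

28

This is an integer program with binary decision variables.
HCI + Vision: credit hours 10 + 8 = 18 ≤ 28, interest score 15 + 13 = 28.
Vision + Crypto: credit hours 8 + 13 = 21 ≤ 28, interest score 13 + 12 = 25.
HCI + Crypto: credit hours 10 + 13 = 23 ≤ 28, interest score 15 + 12 = 27.
Best is HCI and Vision with total interest score 28.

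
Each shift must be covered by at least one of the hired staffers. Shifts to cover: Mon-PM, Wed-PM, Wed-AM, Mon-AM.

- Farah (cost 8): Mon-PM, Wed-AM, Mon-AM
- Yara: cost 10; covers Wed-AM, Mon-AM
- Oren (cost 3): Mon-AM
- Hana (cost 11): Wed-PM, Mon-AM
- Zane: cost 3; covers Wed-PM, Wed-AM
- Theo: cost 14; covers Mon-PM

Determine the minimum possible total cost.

Choose Farah and Zane: together they cover Mon-PM, Wed-PM, Wed-AM, Mon-AM — every shift.
Total cost: 8 + 3 = 11.

11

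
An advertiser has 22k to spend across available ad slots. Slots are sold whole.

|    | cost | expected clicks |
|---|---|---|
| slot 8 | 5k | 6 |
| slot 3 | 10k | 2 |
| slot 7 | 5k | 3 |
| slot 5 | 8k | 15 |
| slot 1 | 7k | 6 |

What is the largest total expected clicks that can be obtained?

27

Allowing fractional choices, the relaxed optimum would be about 28.2, but ad slots are indivisible.
slot 8 + slot 7 + slot 5: cost 5 + 5 + 8 = 18 ≤ 22, expected clicks 6 + 3 + 15 = 24.
slot 7 + slot 5 + slot 1: cost 5 + 8 + 7 = 20 ≤ 22, expected clicks 3 + 15 + 6 = 24.
slot 8 + slot 5 + slot 1: cost 5 + 8 + 7 = 20 ≤ 22, expected clicks 6 + 15 + 6 = 27.
Best is slot 8, slot 5, and slot 1 with total expected clicks 27.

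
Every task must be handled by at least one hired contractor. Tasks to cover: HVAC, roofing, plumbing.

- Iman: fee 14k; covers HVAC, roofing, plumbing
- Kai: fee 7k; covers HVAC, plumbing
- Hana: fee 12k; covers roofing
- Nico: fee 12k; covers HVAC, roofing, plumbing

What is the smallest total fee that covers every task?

This is an integer covering problem.
The greedy cost-per-new-task heuristic would pick Kai and Hana for 19, but a cheaper cover exists.
Nico alone covers HVAC, roofing, plumbing — every task.
Total fee: 12.
No cover costs less than 12.

12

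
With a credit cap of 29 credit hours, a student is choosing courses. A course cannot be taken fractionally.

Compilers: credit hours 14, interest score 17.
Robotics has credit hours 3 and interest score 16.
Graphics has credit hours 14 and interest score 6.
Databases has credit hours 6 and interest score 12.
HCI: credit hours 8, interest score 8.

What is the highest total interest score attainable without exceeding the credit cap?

Allowing fractional choices, the relaxed optimum would be about 51.0, but courses are indivisible.
Compilers + Robotics + Databases: credit hours 14 + 3 + 6 = 23 ≤ 29, interest score 17 + 16 + 12 = 45.
Compilers + Databases + HCI: credit hours 14 + 6 + 8 = 28 ≤ 29, interest score 17 + 12 + 8 = 37.
Compilers + Robotics + HCI: credit hours 14 + 3 + 8 = 25 ≤ 29, interest score 17 + 16 + 8 = 41.
Best is Compilers, Robotics, and Databases with total interest score 45.

45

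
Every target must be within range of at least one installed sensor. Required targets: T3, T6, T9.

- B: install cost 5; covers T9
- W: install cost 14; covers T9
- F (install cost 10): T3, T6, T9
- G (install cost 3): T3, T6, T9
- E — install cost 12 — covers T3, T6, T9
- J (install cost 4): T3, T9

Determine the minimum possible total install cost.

G alone covers T3, T6, T9 — every target.
Total install cost: 3.

3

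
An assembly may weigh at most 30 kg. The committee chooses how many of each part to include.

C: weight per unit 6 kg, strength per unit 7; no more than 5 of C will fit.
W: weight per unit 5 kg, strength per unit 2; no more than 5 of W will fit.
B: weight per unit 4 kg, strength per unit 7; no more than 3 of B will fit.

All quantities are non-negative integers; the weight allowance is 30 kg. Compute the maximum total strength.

42

3×C and 3×B: weight 30 ≤ 30, strength 3·7 + 3·7 = 42.
2×C, 1×W, and 3×B: weight 29 ≤ 30, strength 2·7 + 1·2 + 3·7 = 37.
Best is 42.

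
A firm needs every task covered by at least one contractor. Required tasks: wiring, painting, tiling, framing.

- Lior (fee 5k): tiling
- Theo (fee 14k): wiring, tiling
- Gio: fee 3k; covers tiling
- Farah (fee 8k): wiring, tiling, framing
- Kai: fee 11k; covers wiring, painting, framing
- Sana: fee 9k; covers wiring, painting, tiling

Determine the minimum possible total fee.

14

This is an integer covering problem.
The greedy cost-per-new-task heuristic would pick Farah and Sana for 17, but a cheaper cover exists.
Choose Gio and Kai: together they cover wiring, painting, tiling, framing — every task.
Total fee: 3 + 11 = 14.
No cover costs less than 14.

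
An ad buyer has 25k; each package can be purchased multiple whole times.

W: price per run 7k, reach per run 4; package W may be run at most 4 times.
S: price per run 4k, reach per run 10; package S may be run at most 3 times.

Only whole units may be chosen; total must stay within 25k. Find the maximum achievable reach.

34

S has the best ratio (10/4); taking only S gives at most 3×10 = 30 (stopped by the supply cap of 3).
Mixing does better — 1×W and 3×S: price 19 ≤ 25, reach 1·4 + 3·10 = 34.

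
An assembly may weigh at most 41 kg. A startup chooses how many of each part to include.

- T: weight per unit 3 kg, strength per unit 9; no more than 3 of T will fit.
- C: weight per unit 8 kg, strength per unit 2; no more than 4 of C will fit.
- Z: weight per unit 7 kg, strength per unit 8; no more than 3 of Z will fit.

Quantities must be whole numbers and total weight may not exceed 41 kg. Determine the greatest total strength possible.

T has the best ratio (9/3); taking only T gives at most 3×9 = 27 (stopped by the supply cap of 3).
Mixing does better — 3×T, 1×C, and 3×Z: weight 38 ≤ 41, strength 3·9 + 1·2 + 3·8 = 53.

53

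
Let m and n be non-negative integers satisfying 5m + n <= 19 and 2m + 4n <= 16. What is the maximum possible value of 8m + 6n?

(m,n)=(3,2) is feasible, giving 36.
(m,n)=(2,3) is feasible, giving 34.
The best lattice point is (3,2), giving 36.

36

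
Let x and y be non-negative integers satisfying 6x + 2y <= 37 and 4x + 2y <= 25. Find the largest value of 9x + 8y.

Relaxing integrality, the LP optimum is 100.00 at (x,y) = (0, 12.5), which is not an integer point.
(x,y)=(0,12): 6·0+2·12=24≤37, 4·0+2·12=24≤25, objective 96.
(x,y)=(0,11): 6·0+2·11=22≤37, 4·0+2·11=22≤25, objective 88.
No feasible integer point exceeds 96.

96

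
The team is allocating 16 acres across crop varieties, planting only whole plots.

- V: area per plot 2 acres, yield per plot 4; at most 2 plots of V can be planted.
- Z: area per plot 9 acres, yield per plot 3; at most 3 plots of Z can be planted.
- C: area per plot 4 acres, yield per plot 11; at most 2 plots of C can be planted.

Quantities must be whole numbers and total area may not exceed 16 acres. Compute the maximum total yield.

30

This is a bounded integer knapsack.
2×V and 2×C: area 12 ≤ 16, yield 2·4 + 2·11 = 30.
1×V and 2×C: area 10 ≤ 16, yield 1·4 + 2·11 = 26.
Best is 30.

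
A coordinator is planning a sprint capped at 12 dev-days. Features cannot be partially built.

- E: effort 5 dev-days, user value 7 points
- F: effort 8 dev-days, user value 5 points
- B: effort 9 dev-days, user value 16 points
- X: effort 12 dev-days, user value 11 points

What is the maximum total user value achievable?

Treat it as a binary knapsack problem.
Allowing fractional choices, the relaxed optimum would be about 20.2, but features are indivisible.
X: effort 12 ≤ 12, user value 11.
B: effort 9 ≤ 12, user value 16.
Best is B with total user value 16.

16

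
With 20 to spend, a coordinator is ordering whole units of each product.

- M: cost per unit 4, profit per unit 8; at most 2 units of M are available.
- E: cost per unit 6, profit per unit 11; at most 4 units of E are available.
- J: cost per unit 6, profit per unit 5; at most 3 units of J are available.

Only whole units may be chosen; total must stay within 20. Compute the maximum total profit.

2×M and 2×E: cost 20 ≤ 20, profit 2·8 + 2·11 = 38.
3×E: cost 18 ≤ 20, profit 3·11 = 33.
Best is 38.

38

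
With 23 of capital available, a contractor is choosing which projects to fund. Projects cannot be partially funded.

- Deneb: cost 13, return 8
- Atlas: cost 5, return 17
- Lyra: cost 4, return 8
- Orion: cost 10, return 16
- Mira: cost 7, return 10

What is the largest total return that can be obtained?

Atlas + Lyra + Orion: cost 5 + 4 + 10 = 19 ≤ 23, return 17 + 8 + 16 = 41.
Atlas + Orion + Mira: cost 5 + 10 + 7 = 22 ≤ 23, return 17 + 16 + 10 = 43.
Best is Atlas, Orion, and Mira with total return 43.

43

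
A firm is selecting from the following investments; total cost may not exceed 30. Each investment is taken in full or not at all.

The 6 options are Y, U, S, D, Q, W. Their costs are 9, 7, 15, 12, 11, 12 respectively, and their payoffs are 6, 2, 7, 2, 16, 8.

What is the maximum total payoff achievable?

Q + W: cost 11 + 12 = 23 ≤ 30, payoff 16 + 8 = 24.
U + Q + W: cost 7 + 11 + 12 = 30 ≤ 30, payoff 2 + 16 + 8 = 26.
Best is U, Q, and W with total payoff 26.

26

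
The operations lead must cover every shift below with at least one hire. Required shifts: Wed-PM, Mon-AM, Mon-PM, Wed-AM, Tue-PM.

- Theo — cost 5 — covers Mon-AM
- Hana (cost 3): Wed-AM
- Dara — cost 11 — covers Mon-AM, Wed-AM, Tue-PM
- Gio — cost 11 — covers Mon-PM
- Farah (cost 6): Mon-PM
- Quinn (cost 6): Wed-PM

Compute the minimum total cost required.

Choose Dara, Farah, and Quinn: together they cover Wed-PM, Mon-AM, Mon-PM, Wed-AM, Tue-PM — every shift.
Total cost: 11 + 6 + 6 = 23.

23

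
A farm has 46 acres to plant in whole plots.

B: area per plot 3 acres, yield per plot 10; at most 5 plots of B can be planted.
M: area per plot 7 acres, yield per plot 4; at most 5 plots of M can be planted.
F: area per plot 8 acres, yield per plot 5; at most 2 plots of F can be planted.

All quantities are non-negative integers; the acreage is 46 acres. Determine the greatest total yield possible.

68

B has the best ratio (10/3); taking only B gives at most 5×10 = 50 (stopped by the supply cap of 5).
Mixing does better — 5×B, 2×M, and 2×F: area 45 ≤ 46, yield 5·10 + 2·4 + 2·5 = 68.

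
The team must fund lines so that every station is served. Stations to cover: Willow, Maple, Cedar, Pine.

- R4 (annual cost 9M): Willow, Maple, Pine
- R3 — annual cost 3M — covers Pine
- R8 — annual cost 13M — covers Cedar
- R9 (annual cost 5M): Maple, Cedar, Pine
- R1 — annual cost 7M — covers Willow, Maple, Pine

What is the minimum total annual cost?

This is an integer covering problem.
Choose R9 and R1: together they cover Willow, Maple, Cedar, Pine — every station.
Total annual cost: 5 + 7 = 12.
No cover costs less than 12.

12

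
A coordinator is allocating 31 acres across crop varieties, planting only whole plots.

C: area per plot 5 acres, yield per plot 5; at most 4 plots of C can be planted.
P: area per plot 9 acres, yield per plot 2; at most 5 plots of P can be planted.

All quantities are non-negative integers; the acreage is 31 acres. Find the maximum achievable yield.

This is a bounded integer knapsack.
4×C: area 20 ≤ 31, yield 4·5 = 20.
4×C and 1×P: area 29 ≤ 31, yield 4·5 + 1·2 = 22.
Best is 22.

22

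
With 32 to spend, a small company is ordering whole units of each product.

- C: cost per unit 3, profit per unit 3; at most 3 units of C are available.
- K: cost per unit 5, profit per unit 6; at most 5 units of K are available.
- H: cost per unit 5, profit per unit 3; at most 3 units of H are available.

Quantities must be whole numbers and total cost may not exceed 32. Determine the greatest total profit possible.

36

K has the best ratio (6/5); taking only K gives at most 5×6 = 30 (stopped by the supply cap of 5).
Mixing does better — 2×C and 5×K: cost 31 ≤ 32, profit 2·3 + 5·6 = 36.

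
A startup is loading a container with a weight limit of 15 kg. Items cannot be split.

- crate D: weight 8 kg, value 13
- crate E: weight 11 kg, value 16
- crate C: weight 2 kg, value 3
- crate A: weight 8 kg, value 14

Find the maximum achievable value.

19

This is an integer program with binary decision variables.
Allowing fractional choices, the relaxed optimum would be about 25.4, but items are indivisible.
crate E + crate C: weight 11 + 2 = 13 ≤ 15, value 16 + 3 = 19.
crate C + crate A: weight 2 + 8 = 10 ≤ 15, value 3 + 14 = 17.
Best is crate E and crate C with total value 19.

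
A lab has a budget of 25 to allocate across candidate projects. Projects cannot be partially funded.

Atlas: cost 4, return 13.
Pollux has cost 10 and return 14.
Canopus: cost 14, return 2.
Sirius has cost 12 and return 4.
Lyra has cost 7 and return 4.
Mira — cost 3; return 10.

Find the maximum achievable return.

41

Treat it as a binary knapsack problem.
Atlas + Pollux + Lyra + Mira: cost 4 + 10 + 7 + 3 = 24 ≤ 25, return 13 + 14 + 4 + 10 = 41.
Atlas + Pollux + Mira: cost 4 + 10 + 3 = 17 ≤ 25, return 13 + 14 + 10 = 37.
Best is Atlas, Pollux, Lyra, and Mira with total return 41.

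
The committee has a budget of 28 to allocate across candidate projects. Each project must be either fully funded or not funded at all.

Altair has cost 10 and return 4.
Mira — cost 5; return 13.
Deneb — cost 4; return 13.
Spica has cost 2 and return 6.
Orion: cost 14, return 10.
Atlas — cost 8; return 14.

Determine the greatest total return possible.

Allowing fractional choices, the relaxed optimum would be about 52.4, but projects are indivisible.
Deneb + Spica + Orion + Atlas: cost 4 + 2 + 14 + 8 = 28 ≤ 28, return 13 + 6 + 10 + 14 = 43.
Altair + Mira + Deneb + Atlas: cost 10 + 5 + 4 + 8 = 27 ≤ 28, return 4 + 13 + 13 + 14 = 44.
Mira + Deneb + Spica + Atlas: cost 5 + 4 + 2 + 8 = 19 ≤ 28, return 13 + 13 + 6 + 14 = 46.
Best is Mira, Deneb, Spica, and Atlas with total return 46.

46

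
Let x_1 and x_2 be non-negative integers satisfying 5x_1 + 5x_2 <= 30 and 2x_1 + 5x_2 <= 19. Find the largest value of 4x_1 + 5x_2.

Relaxing integrality, the LP optimum is 26.33 at (x_1,x_2) = (3.67, 2.33), which is not an integer point.
(x_1,x_2)=(4,2): 5·4+5·2=30≤30, 2·4+5·2=18≤19, objective 26.
(x_1,x_2)=(5,1): 5·5+5·1=30≤30, 2·5+5·1=15≤19, objective 25.
(x_1,x_2)=(2,3): 5·2+5·3=25≤30, 2·2+5·3=19≤19, objective 23.
Maximum is 26 at (x_1,x_2)=(4,2).

26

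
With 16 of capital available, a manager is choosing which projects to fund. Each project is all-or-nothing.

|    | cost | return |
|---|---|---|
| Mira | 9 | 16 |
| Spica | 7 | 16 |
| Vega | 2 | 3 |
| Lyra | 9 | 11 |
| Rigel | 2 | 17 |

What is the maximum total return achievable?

36

Allowing fractional choices, the relaxed optimum would be about 45.4, but projects are indivisible.
Mira + Vega + Rigel: cost 9 + 2 + 2 = 13 ≤ 16, return 16 + 3 + 17 = 36.
Spica + Vega + Rigel: cost 7 + 2 + 2 = 11 ≤ 16, return 16 + 3 + 17 = 36.
The maximum return is 36; one optimal choice is Spica, Vega, and Rigel.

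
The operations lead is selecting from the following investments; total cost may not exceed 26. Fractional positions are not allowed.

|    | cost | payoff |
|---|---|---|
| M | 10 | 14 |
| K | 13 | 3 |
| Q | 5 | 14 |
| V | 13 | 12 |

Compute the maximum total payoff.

28

M + V: cost 10 + 13 = 23 ≤ 26, payoff 14 + 12 = 26.
Q + V: cost 5 + 13 = 18 ≤ 26, payoff 14 + 12 = 26.
M + Q: cost 10 + 5 = 15 ≤ 26, payoff 14 + 14 = 28.
Best is M and Q with total payoff 28.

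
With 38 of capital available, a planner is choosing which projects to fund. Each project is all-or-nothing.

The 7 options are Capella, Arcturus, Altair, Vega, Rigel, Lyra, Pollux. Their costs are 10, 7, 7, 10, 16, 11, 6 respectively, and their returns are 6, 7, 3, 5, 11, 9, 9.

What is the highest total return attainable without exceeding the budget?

31

Capella + Arcturus + Lyra + Pollux: cost 10 + 7 + 11 + 6 = 34 ≤ 38, return 6 + 7 + 9 + 9 = 31.
Arcturus + Vega + Lyra + Pollux: cost 7 + 10 + 11 + 6 = 34 ≤ 38, return 7 + 5 + 9 + 9 = 30.
Arcturus + Altair + Rigel + Pollux: cost 7 + 7 + 16 + 6 = 36 ≤ 38, return 7 + 3 + 11 + 9 = 30.
Best is Capella, Arcturus, Lyra, and Pollux with total return 31.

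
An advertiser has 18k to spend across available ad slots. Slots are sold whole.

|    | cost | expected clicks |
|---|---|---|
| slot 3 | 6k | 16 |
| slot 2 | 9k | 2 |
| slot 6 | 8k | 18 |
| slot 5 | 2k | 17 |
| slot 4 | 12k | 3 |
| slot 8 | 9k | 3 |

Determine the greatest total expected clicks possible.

51

This is an integer program with binary decision variables.
slot 3 + slot 6 + slot 5: cost 6 + 8 + 2 = 16 ≤ 18, expected clicks 16 + 18 + 17 = 51.
slot 6 + slot 5: cost 8 + 2 = 10 ≤ 18, expected clicks 18 + 17 = 35.
slot 3 + slot 5 + slot 8: cost 6 + 2 + 9 = 17 ≤ 18, expected clicks 16 + 17 + 3 = 36.
Best is slot 3, slot 6, and slot 5 with total expected clicks 51.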